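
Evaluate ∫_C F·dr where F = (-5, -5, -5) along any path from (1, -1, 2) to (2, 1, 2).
-15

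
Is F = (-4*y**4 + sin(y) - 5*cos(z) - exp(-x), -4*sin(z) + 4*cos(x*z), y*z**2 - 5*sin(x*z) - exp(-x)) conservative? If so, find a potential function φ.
No, ∇×F = (4*x*sin(x*z) + z**2 + 4*cos(z), 5*z*cos(x*z) + 5*sin(z) - exp(-x), 16*y**3 - 4*z*sin(x*z) - cos(y)) ≠ 0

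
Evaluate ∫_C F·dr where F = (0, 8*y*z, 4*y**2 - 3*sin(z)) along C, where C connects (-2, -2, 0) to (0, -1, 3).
3*cos(3) + 9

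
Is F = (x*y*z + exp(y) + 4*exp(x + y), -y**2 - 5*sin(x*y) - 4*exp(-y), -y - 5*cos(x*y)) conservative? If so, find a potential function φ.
No, ∇×F = (5*x*sin(x*y) - 1, y*(x - 5*sin(x*y)), -x*z - 5*y*cos(x*y) - exp(y) - 4*exp(x + y)) ≠ 0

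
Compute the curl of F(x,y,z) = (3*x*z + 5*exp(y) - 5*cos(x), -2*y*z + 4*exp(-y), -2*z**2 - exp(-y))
(2*y + exp(-y), 3*x, -5*exp(y))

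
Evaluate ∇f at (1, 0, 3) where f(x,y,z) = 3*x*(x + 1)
(9, 0, 0)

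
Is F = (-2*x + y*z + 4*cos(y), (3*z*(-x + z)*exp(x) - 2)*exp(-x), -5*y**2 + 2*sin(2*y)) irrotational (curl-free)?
No, ∇×F = (3*x - 10*y - 6*z + 4*cos(2*y), y, -4*z + 4*sin(y) + 2*exp(-x))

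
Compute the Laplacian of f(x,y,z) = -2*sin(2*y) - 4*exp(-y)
8*sin(2*y) - 4*exp(-y)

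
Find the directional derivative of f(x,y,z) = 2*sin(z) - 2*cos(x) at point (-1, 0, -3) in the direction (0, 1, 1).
sqrt(2)*cos(3)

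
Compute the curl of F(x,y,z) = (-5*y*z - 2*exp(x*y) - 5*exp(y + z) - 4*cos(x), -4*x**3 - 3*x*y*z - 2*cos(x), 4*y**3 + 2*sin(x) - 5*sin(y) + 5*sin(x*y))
(3*x*y + 5*x*cos(x*y) + 12*y**2 - 5*cos(y), -5*y*cos(x*y) - 5*y - 5*exp(y + z) - 2*cos(x), -12*x**2 + 2*x*exp(x*y) - 3*y*z + 5*z + 5*exp(y + z) + 2*sin(x))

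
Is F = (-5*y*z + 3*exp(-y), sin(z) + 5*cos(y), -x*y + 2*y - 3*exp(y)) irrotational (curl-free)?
No, ∇×F = (-x - 3*exp(y) - cos(z) + 2, -4*y, 5*z + 3*exp(-y))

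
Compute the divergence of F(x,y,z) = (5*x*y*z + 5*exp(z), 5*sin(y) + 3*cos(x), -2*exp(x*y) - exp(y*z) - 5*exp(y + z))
5*y*z - y*exp(y*z) - 5*exp(y + z) + 5*cos(y)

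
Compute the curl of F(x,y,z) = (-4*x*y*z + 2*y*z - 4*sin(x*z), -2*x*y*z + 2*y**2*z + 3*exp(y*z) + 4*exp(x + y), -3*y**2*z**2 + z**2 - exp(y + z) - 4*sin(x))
(2*x*y - 2*y**2 - 6*y*z**2 - 3*y*exp(y*z) - exp(y + z), -4*x*y - 4*x*cos(x*z) + 2*y + 4*cos(x), 4*x*z - 2*y*z - 2*z + 4*exp(x + y))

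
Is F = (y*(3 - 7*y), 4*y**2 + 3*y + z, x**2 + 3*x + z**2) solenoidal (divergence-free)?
No, ∇·F = 8*y + 2*z + 3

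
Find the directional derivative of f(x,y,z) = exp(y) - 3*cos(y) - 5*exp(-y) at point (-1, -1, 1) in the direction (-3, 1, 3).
sqrt(19)*(-3*E*sin(1) + 1 + 5*exp(2))*exp(-1)/19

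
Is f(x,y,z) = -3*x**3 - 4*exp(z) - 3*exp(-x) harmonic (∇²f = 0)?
No, ∇²f = -18*x - 4*exp(z) - 3*exp(-x)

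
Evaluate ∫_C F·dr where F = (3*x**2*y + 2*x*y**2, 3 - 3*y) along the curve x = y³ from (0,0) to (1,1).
63/20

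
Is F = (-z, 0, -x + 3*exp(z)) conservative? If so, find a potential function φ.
Yes, F is conservative. φ = -x*z + 3*exp(z)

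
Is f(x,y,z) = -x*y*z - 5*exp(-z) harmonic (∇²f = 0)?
No, ∇²f = -5*exp(-z)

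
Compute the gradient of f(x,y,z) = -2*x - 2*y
(-2, -2, 0)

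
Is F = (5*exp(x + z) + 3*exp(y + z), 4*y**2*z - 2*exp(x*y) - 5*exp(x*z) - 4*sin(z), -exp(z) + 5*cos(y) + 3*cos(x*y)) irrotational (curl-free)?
No, ∇×F = (5*x*exp(x*z) - 3*x*sin(x*y) - 4*y**2 - 5*sin(y) + 4*cos(z), 3*y*sin(x*y) + 5*exp(x + z) + 3*exp(y + z), -2*y*exp(x*y) - 5*z*exp(x*z) - 3*exp(y + z))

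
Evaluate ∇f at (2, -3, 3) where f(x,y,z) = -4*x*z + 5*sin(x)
(-12 + 5*cos(2), 0, -8)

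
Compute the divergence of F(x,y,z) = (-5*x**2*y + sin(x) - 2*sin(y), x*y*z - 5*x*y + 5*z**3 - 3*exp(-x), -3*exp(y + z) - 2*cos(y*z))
-10*x*y + x*z - 5*x + 2*y*sin(y*z) - 3*exp(y + z) + cos(x)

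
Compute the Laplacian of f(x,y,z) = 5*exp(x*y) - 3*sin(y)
5*x**2*exp(x*y) + 5*y**2*exp(x*y) + 3*sin(y)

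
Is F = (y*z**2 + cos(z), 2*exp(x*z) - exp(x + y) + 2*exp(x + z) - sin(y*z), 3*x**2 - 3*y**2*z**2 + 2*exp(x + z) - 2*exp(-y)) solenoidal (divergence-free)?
No, ∇·F = -6*y**2*z - z*cos(y*z) - exp(x + y) + 2*exp(x + z)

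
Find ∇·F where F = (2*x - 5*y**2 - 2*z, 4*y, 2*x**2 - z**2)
6 - 2*z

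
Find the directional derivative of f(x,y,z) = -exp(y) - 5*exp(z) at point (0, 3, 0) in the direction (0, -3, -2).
sqrt(13)*(10 + 3*exp(3))/13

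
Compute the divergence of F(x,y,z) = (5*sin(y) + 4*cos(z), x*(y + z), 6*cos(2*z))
x - 12*sin(2*z)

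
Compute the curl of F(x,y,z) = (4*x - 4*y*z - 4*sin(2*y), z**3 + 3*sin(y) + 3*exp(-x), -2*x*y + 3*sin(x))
(-2*x - 3*z**2, -2*y - 3*cos(x), 4*z + 8*cos(2*y) - 3*exp(-x))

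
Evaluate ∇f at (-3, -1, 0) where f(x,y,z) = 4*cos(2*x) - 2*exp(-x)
(8*sin(6) + 2*exp(3), 0, 0)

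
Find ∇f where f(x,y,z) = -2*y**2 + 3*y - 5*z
(0, 3 - 4*y, -5)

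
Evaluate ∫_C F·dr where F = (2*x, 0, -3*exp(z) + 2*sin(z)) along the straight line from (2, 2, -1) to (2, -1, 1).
-6*sinh(1)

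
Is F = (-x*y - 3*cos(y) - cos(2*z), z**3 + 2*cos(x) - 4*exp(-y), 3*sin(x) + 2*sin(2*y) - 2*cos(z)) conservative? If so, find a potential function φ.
No, ∇×F = (-3*z**2 + 4*cos(2*y), 2*sin(2*z) - 3*cos(x), x - 2*sin(x) - 3*sin(y)) ≠ 0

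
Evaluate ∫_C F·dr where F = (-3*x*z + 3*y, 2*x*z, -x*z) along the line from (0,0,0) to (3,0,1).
-10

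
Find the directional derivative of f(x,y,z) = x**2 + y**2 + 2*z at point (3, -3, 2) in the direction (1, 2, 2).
-2/3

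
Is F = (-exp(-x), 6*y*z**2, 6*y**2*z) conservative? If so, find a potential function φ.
Yes, F is conservative. φ = 3*y**2*z**2 + exp(-x)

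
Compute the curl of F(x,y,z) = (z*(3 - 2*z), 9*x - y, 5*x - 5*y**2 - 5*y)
(-10*y - 5, -4*z - 2, 9)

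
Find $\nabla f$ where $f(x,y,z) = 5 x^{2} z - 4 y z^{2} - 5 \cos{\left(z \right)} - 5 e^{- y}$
(10*x*z, -4*z**2 + 5*exp(-y), 5*x**2 - 8*y*z + 5*sin(z))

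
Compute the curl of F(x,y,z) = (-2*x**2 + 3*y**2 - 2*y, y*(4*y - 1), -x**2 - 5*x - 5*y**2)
(-10*y, 2*x + 5, 2 - 6*y)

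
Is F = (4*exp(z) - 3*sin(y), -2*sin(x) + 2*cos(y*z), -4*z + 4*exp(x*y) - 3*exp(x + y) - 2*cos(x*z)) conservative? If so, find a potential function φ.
No, ∇×F = (4*x*exp(x*y) + 2*y*sin(y*z) - 3*exp(x + y), -4*y*exp(x*y) - 2*z*sin(x*z) + 4*exp(z) + 3*exp(x + y), -2*cos(x) + 3*cos(y)) ≠ 0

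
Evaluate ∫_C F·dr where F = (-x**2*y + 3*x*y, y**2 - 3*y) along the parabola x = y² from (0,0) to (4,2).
-158/105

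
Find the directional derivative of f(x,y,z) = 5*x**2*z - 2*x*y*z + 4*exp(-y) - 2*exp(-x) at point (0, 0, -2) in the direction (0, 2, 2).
-2*sqrt(2)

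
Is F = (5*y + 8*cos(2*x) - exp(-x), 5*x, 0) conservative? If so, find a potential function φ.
Yes, F is conservative. φ = 5*x*y + 4*sin(2*x) + exp(-x)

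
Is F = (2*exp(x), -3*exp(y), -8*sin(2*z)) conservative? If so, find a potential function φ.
Yes, F is conservative. φ = 2*exp(x) - 3*exp(y) + 4*cos(2*z)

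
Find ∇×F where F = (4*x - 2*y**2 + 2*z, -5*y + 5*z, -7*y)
(-12, 2, 4*y)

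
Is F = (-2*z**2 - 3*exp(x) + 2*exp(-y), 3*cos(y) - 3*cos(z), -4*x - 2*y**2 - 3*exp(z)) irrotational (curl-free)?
No, ∇×F = (-4*y - 3*sin(z), 4 - 4*z, 2*exp(-y))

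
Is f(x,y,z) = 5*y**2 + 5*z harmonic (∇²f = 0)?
No, ∇²f = 10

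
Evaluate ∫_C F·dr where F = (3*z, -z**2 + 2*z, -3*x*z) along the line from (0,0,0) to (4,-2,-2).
-64/3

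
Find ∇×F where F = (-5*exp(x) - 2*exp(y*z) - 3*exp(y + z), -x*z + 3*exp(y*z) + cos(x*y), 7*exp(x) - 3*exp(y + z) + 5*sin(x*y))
(5*x*cos(x*y) + x - 3*y*exp(y*z) - 3*exp(y + z), -2*y*exp(y*z) - 5*y*cos(x*y) - 7*exp(x) - 3*exp(y + z), -y*sin(x*y) + 2*z*exp(y*z) - z + 3*exp(y + z))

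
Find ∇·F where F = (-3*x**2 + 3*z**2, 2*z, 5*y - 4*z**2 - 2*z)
-6*x - 8*z - 2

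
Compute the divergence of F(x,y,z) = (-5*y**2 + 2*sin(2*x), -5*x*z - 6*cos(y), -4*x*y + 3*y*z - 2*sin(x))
3*y + 6*sin(y) + 4*cos(2*x)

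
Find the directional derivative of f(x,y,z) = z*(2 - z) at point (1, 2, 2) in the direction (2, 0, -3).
6*sqrt(13)/13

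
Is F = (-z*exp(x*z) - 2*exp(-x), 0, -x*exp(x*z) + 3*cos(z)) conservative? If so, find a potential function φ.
Yes, F is conservative. φ = -exp(x*z) + 3*sin(z) + 2*exp(-x)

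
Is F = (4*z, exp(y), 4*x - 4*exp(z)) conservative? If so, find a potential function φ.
Yes, F is conservative. φ = 4*x*z + exp(y) - 4*exp(z)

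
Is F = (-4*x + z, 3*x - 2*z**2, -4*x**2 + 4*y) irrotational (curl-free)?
No, ∇×F = (4*z + 4, 8*x + 1, 3)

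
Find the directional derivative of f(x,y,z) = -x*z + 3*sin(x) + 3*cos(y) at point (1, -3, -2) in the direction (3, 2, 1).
sqrt(14)*(6*sin(3) + 9*cos(1) + 5)/14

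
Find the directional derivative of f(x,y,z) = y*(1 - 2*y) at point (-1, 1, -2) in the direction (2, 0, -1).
0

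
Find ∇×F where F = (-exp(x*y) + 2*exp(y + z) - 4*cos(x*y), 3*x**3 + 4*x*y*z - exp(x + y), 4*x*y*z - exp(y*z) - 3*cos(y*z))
(-4*x*y + 4*x*z - z*exp(y*z) + 3*z*sin(y*z), -4*y*z + 2*exp(y + z), 9*x**2 + x*exp(x*y) - 4*x*sin(x*y) + 4*y*z - exp(x + y) - 2*exp(y + z))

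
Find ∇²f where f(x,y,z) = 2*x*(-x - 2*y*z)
-4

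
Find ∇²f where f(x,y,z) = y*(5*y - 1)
10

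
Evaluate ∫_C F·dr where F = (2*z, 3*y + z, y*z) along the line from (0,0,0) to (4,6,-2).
48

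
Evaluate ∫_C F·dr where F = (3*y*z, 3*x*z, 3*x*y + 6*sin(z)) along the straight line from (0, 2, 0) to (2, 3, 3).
60 - 6*cos(3)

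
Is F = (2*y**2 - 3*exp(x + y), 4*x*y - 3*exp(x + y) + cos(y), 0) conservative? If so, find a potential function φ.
Yes, F is conservative. φ = 2*x*y**2 - 3*exp(x + y) + sin(y)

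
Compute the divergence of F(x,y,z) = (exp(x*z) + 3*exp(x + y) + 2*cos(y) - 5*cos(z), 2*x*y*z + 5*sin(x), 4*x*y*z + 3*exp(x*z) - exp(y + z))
4*x*y + 2*x*z + 3*x*exp(x*z) + z*exp(x*z) + 3*exp(x + y) - exp(y + z)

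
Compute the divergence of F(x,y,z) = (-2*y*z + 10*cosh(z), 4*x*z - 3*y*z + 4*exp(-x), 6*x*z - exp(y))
6*x - 3*z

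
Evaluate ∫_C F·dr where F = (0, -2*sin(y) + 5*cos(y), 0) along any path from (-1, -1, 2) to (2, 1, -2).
10*sin(1)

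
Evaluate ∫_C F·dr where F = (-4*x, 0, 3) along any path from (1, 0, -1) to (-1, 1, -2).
-3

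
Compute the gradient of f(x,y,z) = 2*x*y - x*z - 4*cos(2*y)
(2*y - z, 2*x + 8*sin(2*y), -x)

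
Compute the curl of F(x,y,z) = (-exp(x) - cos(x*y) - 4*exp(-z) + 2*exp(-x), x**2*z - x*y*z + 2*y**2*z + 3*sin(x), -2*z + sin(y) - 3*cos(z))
(-x**2 + x*y - 2*y**2 + cos(y), 4*exp(-z), 2*x*z - x*sin(x*y) - y*z + 3*cos(x))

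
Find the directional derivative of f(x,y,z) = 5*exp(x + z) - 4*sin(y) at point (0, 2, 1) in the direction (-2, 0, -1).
-3*sqrt(5)*E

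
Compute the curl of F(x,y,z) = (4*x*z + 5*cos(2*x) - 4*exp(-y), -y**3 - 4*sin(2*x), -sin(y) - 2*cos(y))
(2*sin(y) - cos(y), 4*x, -8*cos(2*x) - 4*exp(-y))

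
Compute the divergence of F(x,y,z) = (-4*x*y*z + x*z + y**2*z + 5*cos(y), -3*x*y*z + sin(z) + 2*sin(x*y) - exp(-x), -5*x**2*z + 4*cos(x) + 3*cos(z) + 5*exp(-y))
-5*x**2 - 3*x*z + 2*x*cos(x*y) - 4*y*z + z - 3*sin(z)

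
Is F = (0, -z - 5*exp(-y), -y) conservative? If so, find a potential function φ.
Yes, F is conservative. φ = -y*z + 5*exp(-y)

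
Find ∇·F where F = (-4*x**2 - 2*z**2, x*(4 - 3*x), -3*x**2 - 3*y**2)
-8*x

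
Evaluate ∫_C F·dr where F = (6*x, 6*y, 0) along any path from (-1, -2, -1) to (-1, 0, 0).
-12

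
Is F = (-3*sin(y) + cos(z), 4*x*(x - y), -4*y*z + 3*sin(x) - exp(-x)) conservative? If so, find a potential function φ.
No, ∇×F = (-4*z, -sin(z) - 3*cos(x) - exp(-x), 8*x - 4*y + 3*cos(y)) ≠ 0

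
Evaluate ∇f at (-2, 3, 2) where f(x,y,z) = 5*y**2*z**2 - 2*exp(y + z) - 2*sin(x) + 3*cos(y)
(-2*cos(2), -2*exp(5) - 3*sin(3) + 120, 180 - 2*exp(5))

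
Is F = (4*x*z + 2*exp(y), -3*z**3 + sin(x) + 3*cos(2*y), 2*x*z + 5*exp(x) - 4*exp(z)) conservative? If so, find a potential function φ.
No, ∇×F = (9*z**2, 4*x - 2*z - 5*exp(x), -2*exp(y) + cos(x)) ≠ 0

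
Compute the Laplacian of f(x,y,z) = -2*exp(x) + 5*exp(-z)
-2*exp(x) + 5*exp(-z)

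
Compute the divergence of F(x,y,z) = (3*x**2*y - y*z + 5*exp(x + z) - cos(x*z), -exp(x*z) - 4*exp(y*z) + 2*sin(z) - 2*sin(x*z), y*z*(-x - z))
5*x*y - 2*y*z - 4*z*exp(y*z) + z*sin(x*z) + 5*exp(x + z)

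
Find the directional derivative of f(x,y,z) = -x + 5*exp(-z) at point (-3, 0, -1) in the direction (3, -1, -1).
sqrt(11)*(-3 + 5*E)/11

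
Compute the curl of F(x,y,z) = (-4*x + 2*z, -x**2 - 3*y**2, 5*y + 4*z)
(5, 2, -2*x)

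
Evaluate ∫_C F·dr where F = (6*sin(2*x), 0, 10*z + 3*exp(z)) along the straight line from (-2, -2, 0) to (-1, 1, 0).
3*cos(4) - 3*cos(2)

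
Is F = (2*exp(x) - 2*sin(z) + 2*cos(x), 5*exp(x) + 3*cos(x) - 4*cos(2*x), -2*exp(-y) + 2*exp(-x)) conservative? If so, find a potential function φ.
No, ∇×F = (2*exp(-y), -2*cos(z) + 2*exp(-x), 5*exp(x) - 3*sin(x) + 8*sin(2*x)) ≠ 0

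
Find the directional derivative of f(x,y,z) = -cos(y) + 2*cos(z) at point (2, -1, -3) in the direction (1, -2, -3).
sqrt(14)*(-3*sin(3) + sin(1))/7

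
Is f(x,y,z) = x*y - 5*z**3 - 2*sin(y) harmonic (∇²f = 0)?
No, ∇²f = -30*z + 2*sin(y)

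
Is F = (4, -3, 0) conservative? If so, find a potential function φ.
Yes, F is conservative. φ = 4*x - 3*y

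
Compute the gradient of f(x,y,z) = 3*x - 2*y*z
(3, -2*z, -2*y)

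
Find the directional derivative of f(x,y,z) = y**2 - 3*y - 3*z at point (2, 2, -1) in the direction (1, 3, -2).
9*sqrt(14)/14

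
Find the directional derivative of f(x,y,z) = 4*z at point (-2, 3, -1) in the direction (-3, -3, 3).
4*sqrt(3)/3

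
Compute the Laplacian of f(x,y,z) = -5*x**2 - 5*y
-10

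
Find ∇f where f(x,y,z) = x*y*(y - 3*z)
(y*(y - 3*z), x*(2*y - 3*z), -3*x*y)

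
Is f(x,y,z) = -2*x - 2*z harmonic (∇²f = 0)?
Yes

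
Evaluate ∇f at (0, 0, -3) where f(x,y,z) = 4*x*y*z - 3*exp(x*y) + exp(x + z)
(exp(-3), 0, exp(-3))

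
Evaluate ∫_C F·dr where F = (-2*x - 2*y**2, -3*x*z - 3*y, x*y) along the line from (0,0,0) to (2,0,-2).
-4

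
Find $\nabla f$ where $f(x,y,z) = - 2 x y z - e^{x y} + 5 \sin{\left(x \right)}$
(-2*y*z - y*exp(x*y) + 5*cos(x), x*(-2*z - exp(x*y)), -2*x*y)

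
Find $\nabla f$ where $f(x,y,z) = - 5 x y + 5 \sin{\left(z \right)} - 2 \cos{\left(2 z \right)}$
(-5*y, -5*x, (8*sin(z) + 5)*cos(z))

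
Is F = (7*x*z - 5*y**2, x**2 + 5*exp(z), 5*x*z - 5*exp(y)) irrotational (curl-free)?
No, ∇×F = (-5*exp(y) - 5*exp(z), 7*x - 5*z, 2*x + 10*y)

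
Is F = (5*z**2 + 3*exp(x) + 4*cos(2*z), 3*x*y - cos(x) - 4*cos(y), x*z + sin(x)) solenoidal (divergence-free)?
No, ∇·F = 4*x + 3*exp(x) + 4*sin(y)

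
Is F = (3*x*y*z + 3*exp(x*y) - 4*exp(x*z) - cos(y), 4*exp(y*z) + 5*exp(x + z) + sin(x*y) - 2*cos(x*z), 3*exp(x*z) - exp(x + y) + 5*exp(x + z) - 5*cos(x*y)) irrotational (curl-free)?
No, ∇×F = (5*x*sin(x*y) - 2*x*sin(x*z) - 4*y*exp(y*z) - exp(x + y) - 5*exp(x + z), 3*x*y - 4*x*exp(x*z) - 5*y*sin(x*y) - 3*z*exp(x*z) + exp(x + y) - 5*exp(x + z), -3*x*z - 3*x*exp(x*y) + y*cos(x*y) + 2*z*sin(x*z) + 5*exp(x + z) - sin(y))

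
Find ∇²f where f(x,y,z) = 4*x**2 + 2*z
8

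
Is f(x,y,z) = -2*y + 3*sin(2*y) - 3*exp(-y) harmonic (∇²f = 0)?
No, ∇²f = -12*sin(2*y) - 3*exp(-y)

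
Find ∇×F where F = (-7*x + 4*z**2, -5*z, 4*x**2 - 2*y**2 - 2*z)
(5 - 4*y, -8*x + 8*z, 0)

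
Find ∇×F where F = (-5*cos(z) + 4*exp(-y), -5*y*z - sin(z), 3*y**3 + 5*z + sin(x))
(9*y**2 + 5*y + cos(z), 5*sin(z) - cos(x), 4*exp(-y))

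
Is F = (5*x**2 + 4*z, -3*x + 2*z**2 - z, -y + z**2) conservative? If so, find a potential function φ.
No, ∇×F = (-4*z, 4, -3) ≠ 0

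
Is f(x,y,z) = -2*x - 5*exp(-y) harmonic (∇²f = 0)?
No, ∇²f = -5*exp(-y)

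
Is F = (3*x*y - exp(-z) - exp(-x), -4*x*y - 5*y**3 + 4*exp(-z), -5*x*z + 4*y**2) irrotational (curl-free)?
No, ∇×F = (8*y + 4*exp(-z), 5*z + exp(-z), -3*x - 4*y)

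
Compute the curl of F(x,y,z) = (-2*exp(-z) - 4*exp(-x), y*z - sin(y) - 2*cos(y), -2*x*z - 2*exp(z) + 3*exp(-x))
(-y, 2*z + 2*exp(-z) + 3*exp(-x), 0)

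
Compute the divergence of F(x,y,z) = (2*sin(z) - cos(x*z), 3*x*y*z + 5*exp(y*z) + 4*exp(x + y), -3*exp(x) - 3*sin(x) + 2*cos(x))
3*x*z + 5*z*exp(y*z) + z*sin(x*z) + 4*exp(x + y)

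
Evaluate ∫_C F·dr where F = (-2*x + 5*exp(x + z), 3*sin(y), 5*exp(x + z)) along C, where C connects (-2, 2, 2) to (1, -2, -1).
3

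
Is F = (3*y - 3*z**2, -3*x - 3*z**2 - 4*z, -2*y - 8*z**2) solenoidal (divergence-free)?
No, ∇·F = -16*z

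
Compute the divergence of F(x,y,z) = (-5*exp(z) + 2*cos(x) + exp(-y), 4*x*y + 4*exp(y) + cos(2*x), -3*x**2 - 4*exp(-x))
4*x + 4*exp(y) - 2*sin(x)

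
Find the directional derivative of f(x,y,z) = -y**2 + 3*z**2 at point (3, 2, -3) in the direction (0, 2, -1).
2*sqrt(5)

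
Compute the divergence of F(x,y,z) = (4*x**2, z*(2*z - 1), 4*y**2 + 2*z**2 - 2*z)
8*x + 4*z - 2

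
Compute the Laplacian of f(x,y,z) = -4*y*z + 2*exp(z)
2*exp(z)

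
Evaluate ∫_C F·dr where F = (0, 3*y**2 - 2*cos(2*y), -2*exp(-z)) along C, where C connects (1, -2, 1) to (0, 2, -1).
-2*sin(4) + 4*sinh(1) + 16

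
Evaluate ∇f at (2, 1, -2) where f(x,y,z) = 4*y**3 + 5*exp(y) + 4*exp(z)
(0, 12 + 5*E, 4*exp(-2))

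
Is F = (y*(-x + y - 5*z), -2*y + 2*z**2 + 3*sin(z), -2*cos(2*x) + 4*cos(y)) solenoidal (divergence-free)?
No, ∇·F = -y - 2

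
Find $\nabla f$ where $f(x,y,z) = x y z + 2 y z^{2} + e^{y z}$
(y*z, z*(x + 2*z + exp(y*z)), y*(x + 4*z + exp(y*z)))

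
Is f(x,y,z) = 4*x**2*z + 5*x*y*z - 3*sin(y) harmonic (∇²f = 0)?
No, ∇²f = 8*z + 3*sin(y)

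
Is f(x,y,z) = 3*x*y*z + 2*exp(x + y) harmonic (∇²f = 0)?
No, ∇²f = 4*exp(x + y)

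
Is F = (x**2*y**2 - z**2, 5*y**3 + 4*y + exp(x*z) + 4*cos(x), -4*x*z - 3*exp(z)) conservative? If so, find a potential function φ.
No, ∇×F = (-x*exp(x*z), 2*z, -2*x**2*y + z*exp(x*z) - 4*sin(x)) ≠ 0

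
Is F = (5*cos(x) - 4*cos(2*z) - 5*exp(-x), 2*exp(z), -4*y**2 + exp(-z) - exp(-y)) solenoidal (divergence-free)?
No, ∇·F = -5*sin(x) - exp(-z) + 5*exp(-x)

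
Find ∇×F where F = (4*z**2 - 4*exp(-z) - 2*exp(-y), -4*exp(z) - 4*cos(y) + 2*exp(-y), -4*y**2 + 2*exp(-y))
(-8*y + 4*exp(z) - 2*exp(-y), 8*z + 4*exp(-z), -2*exp(-y))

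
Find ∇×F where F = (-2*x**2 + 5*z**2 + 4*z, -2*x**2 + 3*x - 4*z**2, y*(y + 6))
(2*y + 8*z + 6, 10*z + 4, 3 - 4*x)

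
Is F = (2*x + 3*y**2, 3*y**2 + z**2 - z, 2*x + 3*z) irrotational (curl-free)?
No, ∇×F = (1 - 2*z, -2, -6*y)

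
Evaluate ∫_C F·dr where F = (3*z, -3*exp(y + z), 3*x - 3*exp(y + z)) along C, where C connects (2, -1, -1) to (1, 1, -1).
3*exp(-2)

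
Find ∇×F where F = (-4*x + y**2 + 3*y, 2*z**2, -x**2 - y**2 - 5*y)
(-2*y - 4*z - 5, 2*x, -2*y - 3)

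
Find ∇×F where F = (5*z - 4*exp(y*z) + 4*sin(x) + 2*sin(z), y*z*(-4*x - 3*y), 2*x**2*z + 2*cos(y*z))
(y*(4*x + 3*y) - 2*z*sin(y*z), -4*x*z - 4*y*exp(y*z) + 2*cos(z) + 5, 4*z*(-y + exp(y*z)))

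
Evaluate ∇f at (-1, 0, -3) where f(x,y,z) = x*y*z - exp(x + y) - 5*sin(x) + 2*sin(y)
(-5*cos(1) - exp(-1), 5 - exp(-1), 0)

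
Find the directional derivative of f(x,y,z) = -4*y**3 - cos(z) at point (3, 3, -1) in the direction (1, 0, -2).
2*sqrt(5)*sin(1)/5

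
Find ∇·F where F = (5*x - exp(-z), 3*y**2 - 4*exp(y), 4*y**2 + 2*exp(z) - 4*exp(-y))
6*y - 4*exp(y) + 2*exp(z) + 5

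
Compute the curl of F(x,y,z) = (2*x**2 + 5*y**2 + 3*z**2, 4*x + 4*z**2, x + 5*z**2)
(-8*z, 6*z - 1, 4 - 10*y)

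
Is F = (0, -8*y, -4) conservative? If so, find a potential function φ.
Yes, F is conservative. φ = -4*y**2 - 4*z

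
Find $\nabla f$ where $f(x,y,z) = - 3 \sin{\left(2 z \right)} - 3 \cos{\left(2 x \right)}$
(6*sin(2*x), 0, -6*cos(2*z))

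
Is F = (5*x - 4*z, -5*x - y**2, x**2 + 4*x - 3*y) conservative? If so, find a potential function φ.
No, ∇×F = (-3, -2*x - 8, -5) ≠ 0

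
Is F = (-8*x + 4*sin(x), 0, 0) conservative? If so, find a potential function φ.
Yes, F is conservative. φ = -4*x**2 - 4*cos(x)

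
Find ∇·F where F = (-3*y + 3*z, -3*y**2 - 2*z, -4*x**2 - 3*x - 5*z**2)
-6*y - 10*z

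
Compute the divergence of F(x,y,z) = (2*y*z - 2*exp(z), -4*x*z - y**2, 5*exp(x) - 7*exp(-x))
-2*y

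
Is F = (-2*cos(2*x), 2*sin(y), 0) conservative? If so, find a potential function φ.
Yes, F is conservative. φ = -sin(2*x) - 2*cos(y)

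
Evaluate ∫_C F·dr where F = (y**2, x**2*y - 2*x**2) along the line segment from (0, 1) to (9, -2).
1089/4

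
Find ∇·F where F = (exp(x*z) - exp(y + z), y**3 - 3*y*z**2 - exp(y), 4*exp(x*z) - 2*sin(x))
4*x*exp(x*z) + 3*y**2 - 3*z**2 + z*exp(x*z) - exp(y)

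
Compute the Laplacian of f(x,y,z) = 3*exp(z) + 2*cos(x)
3*exp(z) - 2*cos(x)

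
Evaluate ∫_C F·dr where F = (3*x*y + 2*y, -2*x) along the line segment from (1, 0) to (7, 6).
258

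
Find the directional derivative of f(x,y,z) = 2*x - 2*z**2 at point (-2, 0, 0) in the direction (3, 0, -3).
sqrt(2)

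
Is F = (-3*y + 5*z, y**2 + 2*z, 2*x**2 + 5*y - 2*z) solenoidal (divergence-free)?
No, ∇·F = 2*y - 2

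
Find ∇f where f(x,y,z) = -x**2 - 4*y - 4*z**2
(-2*x, -4, -8*z)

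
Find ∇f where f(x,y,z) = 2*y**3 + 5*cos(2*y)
(0, 6*y**2 - 10*sin(2*y), 0)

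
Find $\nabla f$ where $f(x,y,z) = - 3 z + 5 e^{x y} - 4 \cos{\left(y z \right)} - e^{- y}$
(5*y*exp(x*y), 5*x*exp(x*y) + 4*z*sin(y*z) + exp(-y), 4*y*sin(y*z) - 3)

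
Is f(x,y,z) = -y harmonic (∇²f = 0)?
Yes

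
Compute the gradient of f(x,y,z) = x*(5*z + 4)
(5*z + 4, 0, 5*x)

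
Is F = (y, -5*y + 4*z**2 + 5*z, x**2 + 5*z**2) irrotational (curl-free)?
No, ∇×F = (-8*z - 5, -2*x, -1)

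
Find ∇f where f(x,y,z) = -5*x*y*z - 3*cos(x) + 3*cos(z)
(-5*y*z + 3*sin(x), -5*x*z, -5*x*y - 3*sin(z))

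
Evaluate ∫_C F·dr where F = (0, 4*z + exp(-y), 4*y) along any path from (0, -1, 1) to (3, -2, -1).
-exp(2) + E + 12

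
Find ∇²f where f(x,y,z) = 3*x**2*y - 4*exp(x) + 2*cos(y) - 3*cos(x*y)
3*x**2*cos(x*y) + 3*y**2*cos(x*y) + 6*y - 4*exp(x) - 2*cos(y)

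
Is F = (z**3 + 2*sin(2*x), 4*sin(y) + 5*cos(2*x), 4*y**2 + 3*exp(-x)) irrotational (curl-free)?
No, ∇×F = (8*y, 3*z**2 + 3*exp(-x), -10*sin(2*x))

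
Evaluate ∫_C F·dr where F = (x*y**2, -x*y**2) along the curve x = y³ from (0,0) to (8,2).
256/3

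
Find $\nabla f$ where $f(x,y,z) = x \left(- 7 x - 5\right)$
(-14*x - 5, 0, 0)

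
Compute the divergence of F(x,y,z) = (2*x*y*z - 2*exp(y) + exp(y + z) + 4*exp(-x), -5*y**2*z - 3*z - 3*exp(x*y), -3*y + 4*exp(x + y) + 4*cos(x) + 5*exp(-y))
-3*x*exp(x*y) - 8*y*z - 4*exp(-x)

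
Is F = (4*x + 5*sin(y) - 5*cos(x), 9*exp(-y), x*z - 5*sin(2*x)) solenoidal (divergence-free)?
No, ∇·F = x + 5*sin(x) + 4 - 9*exp(-y)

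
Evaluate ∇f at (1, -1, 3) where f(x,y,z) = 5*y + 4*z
(0, 5, 4)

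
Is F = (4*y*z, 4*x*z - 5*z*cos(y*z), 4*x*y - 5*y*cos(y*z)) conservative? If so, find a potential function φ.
Yes, F is conservative. φ = 4*x*y*z - 5*sin(y*z)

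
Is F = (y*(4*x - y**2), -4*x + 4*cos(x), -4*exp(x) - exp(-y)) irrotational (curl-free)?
No, ∇×F = (exp(-y), 4*exp(x), -4*x + 3*y**2 - 4*sin(x) - 4)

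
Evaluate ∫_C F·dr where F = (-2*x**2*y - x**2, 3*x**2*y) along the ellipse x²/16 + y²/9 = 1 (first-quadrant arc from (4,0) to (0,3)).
24*pi + 388/3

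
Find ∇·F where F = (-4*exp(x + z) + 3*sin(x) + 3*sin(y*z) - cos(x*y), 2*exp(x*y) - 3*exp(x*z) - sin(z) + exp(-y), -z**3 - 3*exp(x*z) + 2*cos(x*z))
2*x*exp(x*y) - 3*x*exp(x*z) - 2*x*sin(x*z) + y*sin(x*y) - 3*z**2 - 4*exp(x + z) + 3*cos(x) - exp(-y)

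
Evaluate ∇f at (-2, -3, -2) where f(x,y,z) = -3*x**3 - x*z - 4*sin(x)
(-34 - 4*cos(2), 0, 2)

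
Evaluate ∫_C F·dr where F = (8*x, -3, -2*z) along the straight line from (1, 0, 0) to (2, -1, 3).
6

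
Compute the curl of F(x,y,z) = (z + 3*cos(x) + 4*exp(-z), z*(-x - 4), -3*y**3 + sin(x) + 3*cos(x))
(x - 9*y**2 + 4, 3*sin(x) - cos(x) + 1 - 4*exp(-z), -z)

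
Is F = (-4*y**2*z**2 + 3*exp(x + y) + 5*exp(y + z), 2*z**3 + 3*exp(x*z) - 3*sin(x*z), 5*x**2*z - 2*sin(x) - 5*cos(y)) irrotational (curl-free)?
No, ∇×F = (-3*x*exp(x*z) + 3*x*cos(x*z) - 6*z**2 + 5*sin(y), -10*x*z - 8*y**2*z + 5*exp(y + z) + 2*cos(x), 8*y*z**2 + 3*z*exp(x*z) - 3*z*cos(x*z) - 3*exp(x + y) - 5*exp(y + z))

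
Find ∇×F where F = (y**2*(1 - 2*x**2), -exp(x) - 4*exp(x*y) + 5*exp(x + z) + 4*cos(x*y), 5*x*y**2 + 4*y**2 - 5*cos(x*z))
(10*x*y + 8*y - 5*exp(x + z), -5*y**2 - 5*z*sin(x*z), 2*y*(2*x**2 - 1) - 4*y*exp(x*y) - 4*y*sin(x*y) - exp(x) + 5*exp(x + z))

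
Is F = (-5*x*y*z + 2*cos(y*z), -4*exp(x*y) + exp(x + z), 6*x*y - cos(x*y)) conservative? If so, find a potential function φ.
No, ∇×F = (x*sin(x*y) + 6*x - exp(x + z), -y*(5*x + sin(x*y) + 2*sin(y*z) + 6), 5*x*z - 4*y*exp(x*y) + 2*z*sin(y*z) + exp(x + z)) ≠ 0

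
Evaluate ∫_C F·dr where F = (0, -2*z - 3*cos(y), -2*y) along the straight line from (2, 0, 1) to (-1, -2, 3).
3*sin(2) + 12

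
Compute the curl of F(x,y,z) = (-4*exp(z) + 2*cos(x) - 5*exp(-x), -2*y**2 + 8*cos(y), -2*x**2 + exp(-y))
(-exp(-y), 4*x - 4*exp(z), 0)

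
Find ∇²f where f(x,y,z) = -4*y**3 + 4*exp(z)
-24*y + 4*exp(z)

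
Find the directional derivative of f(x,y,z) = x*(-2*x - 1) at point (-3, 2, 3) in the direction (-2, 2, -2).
-11*sqrt(3)/3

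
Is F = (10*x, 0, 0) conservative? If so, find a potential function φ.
Yes, F is conservative. φ = 5*x**2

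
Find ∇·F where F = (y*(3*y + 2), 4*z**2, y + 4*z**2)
8*z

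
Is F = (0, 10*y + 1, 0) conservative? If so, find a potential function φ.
Yes, F is conservative. φ = y*(5*y + 1)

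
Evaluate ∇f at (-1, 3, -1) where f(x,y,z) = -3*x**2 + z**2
(6, 0, -2)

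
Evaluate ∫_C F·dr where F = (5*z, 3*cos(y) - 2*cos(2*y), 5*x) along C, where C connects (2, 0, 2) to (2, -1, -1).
-30 - 3*sin(1) + sin(2)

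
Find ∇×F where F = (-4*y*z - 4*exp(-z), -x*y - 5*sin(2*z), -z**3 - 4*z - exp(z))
(10*cos(2*z), -4*y + 4*exp(-z), -y + 4*z)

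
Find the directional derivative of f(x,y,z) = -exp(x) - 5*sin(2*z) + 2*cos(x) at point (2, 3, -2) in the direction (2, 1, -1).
sqrt(6)*(-exp(2) + 5*cos(4) - 2*sin(2))/3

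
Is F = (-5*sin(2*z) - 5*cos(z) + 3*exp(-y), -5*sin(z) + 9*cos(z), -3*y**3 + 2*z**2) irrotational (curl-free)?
No, ∇×F = (-9*y**2 + 9*sin(z) + 5*cos(z), 5*sin(z) - 10*cos(2*z), 3*exp(-y))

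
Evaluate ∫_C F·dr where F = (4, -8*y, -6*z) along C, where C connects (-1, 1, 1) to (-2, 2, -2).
-25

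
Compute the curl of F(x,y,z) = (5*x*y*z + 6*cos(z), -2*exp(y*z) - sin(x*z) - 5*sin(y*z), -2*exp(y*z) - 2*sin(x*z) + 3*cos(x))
(x*cos(x*z) + 2*y*exp(y*z) + 5*y*cos(y*z) - 2*z*exp(y*z), 5*x*y + 2*z*cos(x*z) + 3*sin(x) - 6*sin(z), -z*(5*x + cos(x*z)))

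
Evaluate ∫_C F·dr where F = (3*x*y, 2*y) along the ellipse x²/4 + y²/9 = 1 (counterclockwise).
0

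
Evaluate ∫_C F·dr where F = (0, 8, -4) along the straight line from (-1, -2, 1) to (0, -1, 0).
12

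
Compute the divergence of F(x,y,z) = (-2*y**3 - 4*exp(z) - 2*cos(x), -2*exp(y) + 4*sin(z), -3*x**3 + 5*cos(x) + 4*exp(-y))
-2*exp(y) + 2*sin(x)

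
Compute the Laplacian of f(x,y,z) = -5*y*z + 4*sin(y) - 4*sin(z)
-4*sin(y) + 4*sin(z)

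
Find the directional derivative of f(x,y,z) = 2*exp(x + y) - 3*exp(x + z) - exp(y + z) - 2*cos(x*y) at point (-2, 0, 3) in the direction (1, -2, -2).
(-2 + 3*exp(3) + 4*exp(5))*exp(-2)/3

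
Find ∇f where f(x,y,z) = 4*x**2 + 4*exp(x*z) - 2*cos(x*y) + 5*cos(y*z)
(8*x + 2*y*sin(x*y) + 4*z*exp(x*z), 2*x*sin(x*y) - 5*z*sin(y*z), 4*x*exp(x*z) - 5*y*sin(y*z))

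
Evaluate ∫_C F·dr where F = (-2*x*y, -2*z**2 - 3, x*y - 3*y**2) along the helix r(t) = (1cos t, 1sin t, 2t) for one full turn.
-38*pi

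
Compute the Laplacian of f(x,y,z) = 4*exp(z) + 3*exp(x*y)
3*x**2*exp(x*y) + 3*y**2*exp(x*y) + 4*exp(z)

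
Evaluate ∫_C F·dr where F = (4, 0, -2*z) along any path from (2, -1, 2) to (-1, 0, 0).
-8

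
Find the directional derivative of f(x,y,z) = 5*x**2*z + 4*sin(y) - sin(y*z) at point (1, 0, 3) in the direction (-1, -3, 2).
-23*sqrt(14)/14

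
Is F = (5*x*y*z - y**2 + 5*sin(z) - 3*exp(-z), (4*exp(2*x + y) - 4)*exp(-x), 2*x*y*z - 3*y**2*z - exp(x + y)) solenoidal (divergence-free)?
No, ∇·F = 2*x*y - 3*y**2 + 5*y*z + 4*exp(x + y)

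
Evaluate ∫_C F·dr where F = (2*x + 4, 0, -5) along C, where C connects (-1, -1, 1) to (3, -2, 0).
29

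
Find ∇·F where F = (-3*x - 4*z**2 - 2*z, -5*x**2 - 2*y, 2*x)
-5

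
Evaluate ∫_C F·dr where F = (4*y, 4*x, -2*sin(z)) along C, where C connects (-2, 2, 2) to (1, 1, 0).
22 - 2*cos(2)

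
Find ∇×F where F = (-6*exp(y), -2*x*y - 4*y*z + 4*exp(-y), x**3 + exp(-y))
(4*y - exp(-y), -3*x**2, -2*y + 6*exp(y))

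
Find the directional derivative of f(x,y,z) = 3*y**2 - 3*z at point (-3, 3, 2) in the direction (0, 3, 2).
48*sqrt(13)/13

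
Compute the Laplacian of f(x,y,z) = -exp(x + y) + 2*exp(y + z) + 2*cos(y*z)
-2*y**2*cos(y*z) - 2*z**2*cos(y*z) - 2*exp(x + y) + 4*exp(y + z)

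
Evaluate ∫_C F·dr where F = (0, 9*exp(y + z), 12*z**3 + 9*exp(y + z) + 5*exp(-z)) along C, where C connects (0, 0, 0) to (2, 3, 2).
-5*exp(-2) + 44 + 9*exp(5)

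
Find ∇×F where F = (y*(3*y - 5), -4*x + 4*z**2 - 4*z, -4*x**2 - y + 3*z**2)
(3 - 8*z, 8*x, 1 - 6*y)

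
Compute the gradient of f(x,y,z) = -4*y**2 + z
(0, -8*y, 1)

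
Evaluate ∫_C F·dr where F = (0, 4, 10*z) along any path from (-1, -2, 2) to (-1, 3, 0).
0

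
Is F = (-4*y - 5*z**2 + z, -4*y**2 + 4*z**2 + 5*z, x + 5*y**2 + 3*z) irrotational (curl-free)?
No, ∇×F = (10*y - 8*z - 5, -10*z, 4)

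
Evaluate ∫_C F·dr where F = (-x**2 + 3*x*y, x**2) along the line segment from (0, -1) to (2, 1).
2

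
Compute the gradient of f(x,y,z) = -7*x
(-7, 0, 0)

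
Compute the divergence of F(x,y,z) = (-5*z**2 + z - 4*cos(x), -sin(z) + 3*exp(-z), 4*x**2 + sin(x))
4*sin(x)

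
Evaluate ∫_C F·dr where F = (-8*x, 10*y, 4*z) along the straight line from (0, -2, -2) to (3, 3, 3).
-1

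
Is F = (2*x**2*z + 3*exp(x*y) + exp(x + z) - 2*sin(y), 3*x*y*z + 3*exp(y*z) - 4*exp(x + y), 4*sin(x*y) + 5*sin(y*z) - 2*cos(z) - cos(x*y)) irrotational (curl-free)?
No, ∇×F = (-3*x*y + x*sin(x*y) + 4*x*cos(x*y) - 3*y*exp(y*z) + 5*z*cos(y*z), 2*x**2 - y*sin(x*y) - 4*y*cos(x*y) + exp(x + z), -3*x*exp(x*y) + 3*y*z - 4*exp(x + y) + 2*cos(y))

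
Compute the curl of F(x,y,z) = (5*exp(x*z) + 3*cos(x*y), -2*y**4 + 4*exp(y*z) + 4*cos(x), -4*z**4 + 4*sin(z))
(-4*y*exp(y*z), 5*x*exp(x*z), 3*x*sin(x*y) - 4*sin(x))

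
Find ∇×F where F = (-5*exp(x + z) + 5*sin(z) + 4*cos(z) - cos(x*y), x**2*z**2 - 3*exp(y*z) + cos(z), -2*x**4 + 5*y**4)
(-2*x**2*z + 20*y**3 + 3*y*exp(y*z) + sin(z), 8*x**3 - 5*exp(x + z) - 4*sin(z) + 5*cos(z), x*(2*z**2 - sin(x*y)))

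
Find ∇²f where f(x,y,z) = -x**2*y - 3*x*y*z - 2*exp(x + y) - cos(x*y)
x**2*cos(x*y) + y**2*cos(x*y) - 2*y - 4*exp(x + y)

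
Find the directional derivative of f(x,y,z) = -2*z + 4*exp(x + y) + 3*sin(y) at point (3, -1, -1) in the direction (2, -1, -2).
-cos(1) + 4/3 + 4*exp(2)/3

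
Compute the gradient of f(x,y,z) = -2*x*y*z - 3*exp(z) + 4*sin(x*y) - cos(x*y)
(y*(-2*z + sin(x*y) + 4*cos(x*y)), x*(-2*z + sin(x*y) + 4*cos(x*y)), -2*x*y - 3*exp(z))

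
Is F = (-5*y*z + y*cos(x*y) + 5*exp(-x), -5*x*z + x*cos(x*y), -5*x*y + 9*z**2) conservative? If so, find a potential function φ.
Yes, F is conservative. φ = -5*x*y*z + 3*z**3 + sin(x*y) - 5*exp(-x)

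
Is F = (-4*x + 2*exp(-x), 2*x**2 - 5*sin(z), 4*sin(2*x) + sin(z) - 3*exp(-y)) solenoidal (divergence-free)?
No, ∇·F = cos(z) - 4 - 2*exp(-x)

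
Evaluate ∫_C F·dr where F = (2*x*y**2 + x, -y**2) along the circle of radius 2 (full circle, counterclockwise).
0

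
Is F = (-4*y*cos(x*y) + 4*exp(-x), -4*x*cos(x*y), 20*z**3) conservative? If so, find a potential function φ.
Yes, F is conservative. φ = 5*z**4 - 4*sin(x*y) - 4*exp(-x)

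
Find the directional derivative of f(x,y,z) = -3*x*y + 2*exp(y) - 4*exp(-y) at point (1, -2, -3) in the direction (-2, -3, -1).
3*sqrt(14)*(-4*exp(4) - exp(2) - 2)*exp(-2)/14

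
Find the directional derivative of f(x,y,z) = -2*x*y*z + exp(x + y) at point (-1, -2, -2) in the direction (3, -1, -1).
2*sqrt(11)*(1 - 8*exp(3))*exp(-3)/11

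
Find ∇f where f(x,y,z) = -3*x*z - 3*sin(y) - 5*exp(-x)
(-3*z + 5*exp(-x), -3*cos(y), -3*x)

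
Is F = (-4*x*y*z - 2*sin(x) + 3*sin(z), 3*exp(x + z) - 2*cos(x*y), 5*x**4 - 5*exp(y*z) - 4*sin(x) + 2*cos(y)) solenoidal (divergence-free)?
No, ∇·F = 2*x*sin(x*y) - 4*y*z - 5*y*exp(y*z) - 2*cos(x)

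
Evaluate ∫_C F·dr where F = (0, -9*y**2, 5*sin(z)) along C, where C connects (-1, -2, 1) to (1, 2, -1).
-48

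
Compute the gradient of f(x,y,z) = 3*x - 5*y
(3, -5, 0)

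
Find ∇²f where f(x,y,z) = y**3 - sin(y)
6*y + sin(y)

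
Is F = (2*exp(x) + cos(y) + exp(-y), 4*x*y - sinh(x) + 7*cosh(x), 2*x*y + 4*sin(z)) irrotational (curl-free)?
No, ∇×F = (2*x, -2*y, 4*y + sin(y) + 7*sinh(x) - cosh(x) + exp(-y))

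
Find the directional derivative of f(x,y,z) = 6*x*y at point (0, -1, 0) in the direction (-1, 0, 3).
3*sqrt(10)/5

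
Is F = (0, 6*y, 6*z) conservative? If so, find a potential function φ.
Yes, F is conservative. φ = 3*y**2 + 3*z**2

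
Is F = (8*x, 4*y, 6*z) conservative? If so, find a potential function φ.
Yes, F is conservative. φ = 4*x**2 + 2*y**2 + 3*z**2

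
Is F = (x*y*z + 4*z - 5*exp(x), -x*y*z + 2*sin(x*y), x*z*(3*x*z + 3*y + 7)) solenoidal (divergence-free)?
No, ∇·F = 6*x**2*z + 3*x*y - x*z + 2*x*cos(x*y) + 7*x + y*z - 5*exp(x)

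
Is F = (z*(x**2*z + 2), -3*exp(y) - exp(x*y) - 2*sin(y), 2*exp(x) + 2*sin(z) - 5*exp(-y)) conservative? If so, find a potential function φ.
No, ∇×F = (5*exp(-y), 2*x**2*z - 2*exp(x) + 2, -y*exp(x*y)) ≠ 0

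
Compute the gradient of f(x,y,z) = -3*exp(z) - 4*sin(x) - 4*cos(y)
(-4*cos(x), 4*sin(y), -3*exp(z))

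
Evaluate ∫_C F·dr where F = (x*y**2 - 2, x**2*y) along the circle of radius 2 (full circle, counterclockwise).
0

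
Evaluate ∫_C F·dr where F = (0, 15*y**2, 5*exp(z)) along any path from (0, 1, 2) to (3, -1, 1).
-5*exp(2) - 10 + 5*E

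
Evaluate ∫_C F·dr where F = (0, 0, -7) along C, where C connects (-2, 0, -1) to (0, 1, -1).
0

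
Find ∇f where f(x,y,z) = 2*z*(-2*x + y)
(-4*z, 2*z, -4*x + 2*y)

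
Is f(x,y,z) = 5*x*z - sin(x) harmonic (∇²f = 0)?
No, ∇²f = sin(x)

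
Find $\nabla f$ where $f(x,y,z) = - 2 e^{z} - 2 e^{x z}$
(-2*z*exp(x*z), 0, -2*x*exp(x*z) - 2*exp(z))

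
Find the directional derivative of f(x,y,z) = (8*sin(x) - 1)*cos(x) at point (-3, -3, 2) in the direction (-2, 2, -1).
-16*cos(6)/3 + 2*sin(3)/3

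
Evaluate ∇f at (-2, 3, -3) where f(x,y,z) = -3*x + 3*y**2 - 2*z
(-3, 18, -2)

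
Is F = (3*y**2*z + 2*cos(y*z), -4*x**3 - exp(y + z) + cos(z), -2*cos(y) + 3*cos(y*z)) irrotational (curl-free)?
No, ∇×F = (-3*z*sin(y*z) + exp(y + z) + 2*sin(y) + sin(z), y*(3*y - 2*sin(y*z)), -12*x**2 - 6*y*z + 2*z*sin(y*z))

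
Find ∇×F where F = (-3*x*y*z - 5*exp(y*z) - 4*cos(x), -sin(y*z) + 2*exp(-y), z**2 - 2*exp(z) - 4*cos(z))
(y*cos(y*z), y*(-3*x - 5*exp(y*z)), z*(3*x + 5*exp(y*z)))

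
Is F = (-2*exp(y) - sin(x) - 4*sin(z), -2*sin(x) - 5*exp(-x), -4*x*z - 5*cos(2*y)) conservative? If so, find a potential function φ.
No, ∇×F = (10*sin(2*y), 4*z - 4*cos(z), 2*exp(y) - 2*cos(x) + 5*exp(-x)) ≠ 0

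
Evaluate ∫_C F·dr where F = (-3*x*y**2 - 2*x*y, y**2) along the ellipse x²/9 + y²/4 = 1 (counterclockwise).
0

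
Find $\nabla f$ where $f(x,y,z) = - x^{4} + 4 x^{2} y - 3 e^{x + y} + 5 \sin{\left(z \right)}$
(-4*x**3 + 8*x*y - 3*exp(x + y), 4*x**2 - 3*exp(x + y), 5*cos(z))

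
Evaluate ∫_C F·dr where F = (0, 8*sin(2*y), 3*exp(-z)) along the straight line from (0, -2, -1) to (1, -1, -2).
-3*exp(2) + 4*cos(4) - 4*cos(2) + 3*E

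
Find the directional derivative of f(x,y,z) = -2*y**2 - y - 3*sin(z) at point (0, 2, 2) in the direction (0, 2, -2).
3*sqrt(2)*(-3 + cos(2))/2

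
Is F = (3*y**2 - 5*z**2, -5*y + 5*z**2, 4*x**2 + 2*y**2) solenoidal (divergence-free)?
No, ∇·F = -5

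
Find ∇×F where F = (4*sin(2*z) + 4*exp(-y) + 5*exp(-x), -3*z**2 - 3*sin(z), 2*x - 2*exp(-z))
(6*z + 3*cos(z), 8*cos(2*z) - 2, 4*exp(-y))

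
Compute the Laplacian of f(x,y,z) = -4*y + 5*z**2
10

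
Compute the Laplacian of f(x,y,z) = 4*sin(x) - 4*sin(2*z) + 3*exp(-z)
-4*sin(x) + 16*sin(2*z) + 3*exp(-z)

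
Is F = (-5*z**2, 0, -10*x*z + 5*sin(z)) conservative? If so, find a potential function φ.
Yes, F is conservative. φ = -5*x*z**2 - 5*cos(z)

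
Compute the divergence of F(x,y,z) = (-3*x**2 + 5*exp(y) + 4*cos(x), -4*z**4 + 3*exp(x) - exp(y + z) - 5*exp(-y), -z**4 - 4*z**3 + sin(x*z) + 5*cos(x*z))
-5*x*sin(x*z) + x*cos(x*z) - 6*x - 4*z**3 - 12*z**2 - exp(y + z) - 4*sin(x) + 5*exp(-y)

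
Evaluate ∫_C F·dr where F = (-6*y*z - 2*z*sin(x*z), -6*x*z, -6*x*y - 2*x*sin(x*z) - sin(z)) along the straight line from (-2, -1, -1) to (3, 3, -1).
2*cos(3) - 2*cos(2) + 42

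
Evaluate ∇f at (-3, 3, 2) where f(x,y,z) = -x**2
(6, 0, 0)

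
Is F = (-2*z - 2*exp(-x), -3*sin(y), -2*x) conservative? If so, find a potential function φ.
Yes, F is conservative. φ = -2*x*z + 3*cos(y) + 2*exp(-x)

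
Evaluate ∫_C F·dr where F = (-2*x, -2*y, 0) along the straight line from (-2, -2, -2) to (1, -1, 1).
6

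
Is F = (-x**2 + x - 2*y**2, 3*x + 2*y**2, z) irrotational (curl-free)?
No, ∇×F = (0, 0, 4*y + 3)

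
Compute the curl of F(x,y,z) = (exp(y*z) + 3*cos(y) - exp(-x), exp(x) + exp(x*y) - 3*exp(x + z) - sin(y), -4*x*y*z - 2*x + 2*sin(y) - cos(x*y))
(-4*x*z + x*sin(x*y) + 3*exp(x + z) + 2*cos(y), 4*y*z + y*exp(y*z) - y*sin(x*y) + 2, y*exp(x*y) - z*exp(y*z) + exp(x) - 3*exp(x + z) + 3*sin(y))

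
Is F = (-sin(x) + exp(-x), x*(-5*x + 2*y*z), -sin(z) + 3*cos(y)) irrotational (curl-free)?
No, ∇×F = (-2*x*y - 3*sin(y), 0, -10*x + 2*y*z)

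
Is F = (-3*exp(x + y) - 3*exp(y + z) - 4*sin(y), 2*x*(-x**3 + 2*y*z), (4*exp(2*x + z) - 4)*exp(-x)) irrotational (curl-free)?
No, ∇×F = (-4*x*y, (-4*exp(2*x + z) - 3*exp(x + y + z) - 4)*exp(-x), -8*x**3 + 4*y*z + 3*exp(x + y) + 3*exp(y + z) + 4*cos(y))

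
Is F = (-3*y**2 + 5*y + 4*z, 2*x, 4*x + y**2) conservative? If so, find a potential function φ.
No, ∇×F = (2*y, 0, 6*y - 3) ≠ 0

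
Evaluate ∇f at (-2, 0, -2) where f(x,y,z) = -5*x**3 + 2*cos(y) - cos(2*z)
(-60, 0, -2*sin(4))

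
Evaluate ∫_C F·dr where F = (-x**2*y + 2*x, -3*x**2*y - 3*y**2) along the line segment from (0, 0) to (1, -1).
3/2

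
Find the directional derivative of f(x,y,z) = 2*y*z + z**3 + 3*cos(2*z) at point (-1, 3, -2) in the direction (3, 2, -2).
-4*sqrt(17)*(3*sin(4) + 11)/17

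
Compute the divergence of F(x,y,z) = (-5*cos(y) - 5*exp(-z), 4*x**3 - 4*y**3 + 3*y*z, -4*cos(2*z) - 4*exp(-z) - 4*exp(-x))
-12*y**2 + 3*z + 8*sin(2*z) + 4*exp(-z)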